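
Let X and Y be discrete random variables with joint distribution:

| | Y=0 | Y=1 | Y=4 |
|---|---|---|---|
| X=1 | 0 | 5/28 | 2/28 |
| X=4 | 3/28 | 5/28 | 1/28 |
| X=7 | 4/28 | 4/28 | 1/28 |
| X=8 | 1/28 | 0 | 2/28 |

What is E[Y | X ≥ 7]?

4/3

P(X ≥ 7) = 3/7.
Σ Y·P over the event = 0·(4/28) + 1·(4/28) + 4·(1/28) + 0·(1/28) + 4·(2/28) = 4/7.
E[Y | X ≥ 7] = (4/7) / (3/7) = 4/3.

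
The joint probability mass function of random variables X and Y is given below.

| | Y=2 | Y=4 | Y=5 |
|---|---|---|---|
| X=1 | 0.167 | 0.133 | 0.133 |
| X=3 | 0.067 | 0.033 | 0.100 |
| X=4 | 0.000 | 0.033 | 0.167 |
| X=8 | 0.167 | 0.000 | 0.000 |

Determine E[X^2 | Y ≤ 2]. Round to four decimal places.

28.5736

P(Y ≤ 2) = 0.401.
Σ X^2·P over the event = 1·(0.167) + 9·(0.067) + 64·(0.167) = 11.458.
E[X^2 | Y ≤ 2] = (11.458) / (0.401) = 28.5736.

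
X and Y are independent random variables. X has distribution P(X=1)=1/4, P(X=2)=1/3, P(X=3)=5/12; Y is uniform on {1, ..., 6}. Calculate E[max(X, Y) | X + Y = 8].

49/9

P(X + Y = 8) = 1/8.
Summing max(X,Y)·P(x,y) over outcomes with X + Y = 8 gives 49/72.
E[max(X, Y) | X + Y = 8] = (49/72) / (1/8) = 49/9.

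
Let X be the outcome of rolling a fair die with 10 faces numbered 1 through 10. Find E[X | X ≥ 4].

Given X ≥ 4, X is equally likely to be any of {4, 5, 6, 7, 8, 9, 10}.
E[X | X ≥ 4] = (4 + 5 + 6 + 7 + 8 + 9 + 10) / 7 = 7.

7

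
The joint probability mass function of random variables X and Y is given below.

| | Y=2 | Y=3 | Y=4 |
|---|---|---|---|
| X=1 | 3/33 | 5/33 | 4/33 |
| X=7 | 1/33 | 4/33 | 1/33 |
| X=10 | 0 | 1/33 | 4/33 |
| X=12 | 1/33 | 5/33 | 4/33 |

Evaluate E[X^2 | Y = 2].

196/5

P(Y = 2) = 5/33.
Σ X^2·P over the event = 1·(3/33) + 49·(1/33) + 144·(1/33) = 196/33.
E[X^2 | Y = 2] = (196/33) / (5/33) = 196/5.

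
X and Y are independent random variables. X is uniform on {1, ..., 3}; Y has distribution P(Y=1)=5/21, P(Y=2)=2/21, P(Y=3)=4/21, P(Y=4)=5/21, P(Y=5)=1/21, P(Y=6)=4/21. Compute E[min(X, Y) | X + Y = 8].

P(X + Y = 8) = 5/63.
Summing min(X,Y)·P(x,y) over outcomes with X + Y = 8 gives 11/63.
E[min(X, Y) | X + Y = 8] = (11/63) / (5/63) = 11/5.

11/5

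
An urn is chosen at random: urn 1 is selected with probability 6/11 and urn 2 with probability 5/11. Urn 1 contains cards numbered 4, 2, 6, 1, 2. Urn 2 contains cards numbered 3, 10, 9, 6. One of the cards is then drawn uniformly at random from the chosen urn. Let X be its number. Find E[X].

E[X | urn 1] = (4+2+6+1+2)/5 = 3.
E[X | urn 2] = (3+10+9+6)/4 = 7.
By the law of total expectation,
E[X] = (6/11)·(3) + (5/11)·(7) = 53/11.

53/11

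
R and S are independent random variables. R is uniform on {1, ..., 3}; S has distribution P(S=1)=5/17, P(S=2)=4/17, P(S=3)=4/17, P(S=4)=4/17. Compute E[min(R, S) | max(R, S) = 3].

P(max(R, S) = 3) = 7/17.
Summing min(R,S)·P(x,y) over outcomes with max(R, S) = 3 gives 37/51.
E[min(R, S) | max(R, S) = 3] = (37/51) / (7/17) = 37/21.

37/21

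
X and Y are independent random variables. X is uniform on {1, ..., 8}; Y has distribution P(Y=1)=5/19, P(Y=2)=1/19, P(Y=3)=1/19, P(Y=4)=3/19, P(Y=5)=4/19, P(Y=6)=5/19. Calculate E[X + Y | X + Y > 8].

785/72

P(X + Y > 8) = 9/19.
Summing (X+Y)·P(x,y) over outcomes with X + Y > 8 gives 785/152.
E[X + Y | X + Y > 8] = (785/152) / (9/19) = 785/72.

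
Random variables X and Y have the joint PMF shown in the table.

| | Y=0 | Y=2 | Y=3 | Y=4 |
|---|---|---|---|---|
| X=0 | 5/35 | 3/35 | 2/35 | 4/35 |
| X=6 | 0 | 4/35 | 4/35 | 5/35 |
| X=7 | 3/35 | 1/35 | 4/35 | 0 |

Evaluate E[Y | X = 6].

P(X = 6) = 13/35.
Σ Y·P over the event = 2·(4/35) + 3·(4/35) + 4·(5/35) = 8/7.
E[Y | X = 6] = (8/7) / (13/35) = 40/13.

40/13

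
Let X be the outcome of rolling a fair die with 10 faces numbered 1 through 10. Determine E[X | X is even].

Given X is even, X is equally likely to be any of {2, 4, 6, 8, 10}.
E[X | X is even] = (2 + 4 + 6 + 8 + 10) / 5 = 6.

6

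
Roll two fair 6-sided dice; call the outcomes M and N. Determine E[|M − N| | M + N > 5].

P(M + N > 5) = 13/18.
Summing |M−N|·P(x,y) over outcomes with M + N > 5 gives 14/9.
E[|M − N| | M + N > 5] = (14/9) / (13/18) = 28/13.

28/13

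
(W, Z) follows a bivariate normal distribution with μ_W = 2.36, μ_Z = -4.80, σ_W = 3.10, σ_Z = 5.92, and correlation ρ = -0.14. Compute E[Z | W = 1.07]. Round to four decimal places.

-4.4551

E[Z | W=x] = μ_Z + ρ(σ_Z/σ_W)(x − μ_W) for jointly normal variables.
E[Z | W=1.07] = -4.80 + (-0.14)·(5.92/3.10)·(1.07 − (2.36)) = -4.80 + (-0.26735)·(-1.29) = -4.4551.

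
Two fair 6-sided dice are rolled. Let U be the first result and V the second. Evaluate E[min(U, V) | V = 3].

5/2

Outcomes with V = 3: (1,3), (2,3), (3,3), (4,3), (5,3), (6,3), each with probability 1/36.
E[min(U, V) | V = 3] = (1 + 2 + 3 + 3 + 3 + 3) / 6 = 5/2.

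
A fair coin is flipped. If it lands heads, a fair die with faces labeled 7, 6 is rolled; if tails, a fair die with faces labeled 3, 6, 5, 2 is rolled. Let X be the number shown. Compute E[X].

21/4

E[X | heads] = (7+6)/2 = 13/2.
E[X | tails] = (3+6+5+2)/4 = 4.
By the law of total expectation,
E[X] = (1/2)·(13/2) + (1/2)·(4) = 21/4.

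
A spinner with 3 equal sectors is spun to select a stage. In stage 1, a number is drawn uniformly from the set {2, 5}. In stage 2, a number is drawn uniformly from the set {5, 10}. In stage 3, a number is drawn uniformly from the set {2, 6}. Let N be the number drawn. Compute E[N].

E[N | stage 1] = (2+5)/2 = 7/2.
E[N | stage 2] = (5+10)/2 = 15/2.
E[N | stage 3] = (2+6)/2 = 4.
E[N] = (1/3)·(7/2) + (1/3)·(15/2) + (1/3)·(4) = 5.

5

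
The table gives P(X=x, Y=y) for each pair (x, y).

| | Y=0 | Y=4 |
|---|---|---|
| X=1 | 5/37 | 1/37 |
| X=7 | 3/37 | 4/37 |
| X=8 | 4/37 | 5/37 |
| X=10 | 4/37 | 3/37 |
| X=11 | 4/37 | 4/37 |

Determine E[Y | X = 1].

2/3

P(X = 1) = 6/37.
Summing Y·P(X=x,Y=y) over the conditioning event gives 4/37.
E[Y | X = 1] = (4/37) / (6/37) = 2/3.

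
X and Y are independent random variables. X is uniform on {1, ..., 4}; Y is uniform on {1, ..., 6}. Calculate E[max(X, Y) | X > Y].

Outcomes with X > Y: (2,1), (3,1), (3,2), (4,1), (4,2), (4,3), each with probability 1/24.
E[max(X, Y) | X > Y] = (2 + 3 + 3 + 4 + 4 + 4) / 6 = 10/3.

10/3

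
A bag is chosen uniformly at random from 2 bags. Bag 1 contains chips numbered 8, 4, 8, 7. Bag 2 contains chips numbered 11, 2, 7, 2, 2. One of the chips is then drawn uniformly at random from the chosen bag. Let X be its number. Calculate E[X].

E[X | bag 1] = (8+4+8+7)/4 = 27/4.
E[X | bag 2] = (11+2+7+2+2)/5 = 24/5.
E[X] = (1/2)·(27/4) + (1/2)·(24/5) = 231/40.

231/40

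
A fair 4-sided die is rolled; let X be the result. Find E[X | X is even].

Given X is even, X is equally likely to be any of {2, 4}.
E[X | X is even] = (2 + 4) / 2 = 3.

3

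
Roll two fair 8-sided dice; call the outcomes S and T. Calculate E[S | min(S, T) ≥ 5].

P(min(S, T) ≥ 5) = 1/4.
Summing S·P(x,y) over outcomes with min(S, T) ≥ 5 gives 13/8.
E[S | min(S, T) ≥ 5] = (13/8) / (1/4) = 13/2.

13/2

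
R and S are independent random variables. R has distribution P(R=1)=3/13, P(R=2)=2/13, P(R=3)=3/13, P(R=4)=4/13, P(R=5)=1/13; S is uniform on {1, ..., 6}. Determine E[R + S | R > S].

P(R > S) = 4/13.
Summing (R+S)·P(x,y) over outcomes with R > S gives 45/26.
E[R + S | R > S] = (45/26) / (4/13) = 45/8.

45/8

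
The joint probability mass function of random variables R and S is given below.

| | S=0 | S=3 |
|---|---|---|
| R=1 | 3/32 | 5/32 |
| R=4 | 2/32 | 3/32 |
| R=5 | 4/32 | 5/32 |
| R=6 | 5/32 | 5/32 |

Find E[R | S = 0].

61/14

P(S = 0) = 7/16.
Summing R·P(R=x,S=y) over the conditioning event gives 61/32.
E[R | S = 0] = (61/32) / (7/16) = 61/14.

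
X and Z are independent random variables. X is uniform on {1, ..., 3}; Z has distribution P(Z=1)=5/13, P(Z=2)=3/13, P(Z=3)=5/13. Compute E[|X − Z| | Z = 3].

P(Z = 3) = 5/13.
Summing |X−Z|·P(x,y) over outcomes with Z = 3 gives 5/13.
E[|X − Z| | Z = 3] = (5/13) / (5/13) = 1.

1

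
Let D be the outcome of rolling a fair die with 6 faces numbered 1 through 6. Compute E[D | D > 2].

9/2

Given D > 2, D is equally likely to be any of {3, 4, 5, 6}.
E[D | D > 2] = (3 + 4 + 5 + 6) / 4 = 9/2.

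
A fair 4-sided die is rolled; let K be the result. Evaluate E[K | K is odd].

Given K is odd, K is equally likely to be any of {1, 3}.
E[K | K is odd] = (1 + 3) / 2 = 2.

2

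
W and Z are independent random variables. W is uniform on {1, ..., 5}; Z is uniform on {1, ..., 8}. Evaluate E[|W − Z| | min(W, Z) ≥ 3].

35/18

P(min(W, Z) ≥ 3) = 9/20.
Summing |W−Z|·P(x,y) over outcomes with min(W, Z) ≥ 3 gives 7/8.
E[|W − Z| | min(W, Z) ≥ 3] = (7/8) / (9/20) = 35/18.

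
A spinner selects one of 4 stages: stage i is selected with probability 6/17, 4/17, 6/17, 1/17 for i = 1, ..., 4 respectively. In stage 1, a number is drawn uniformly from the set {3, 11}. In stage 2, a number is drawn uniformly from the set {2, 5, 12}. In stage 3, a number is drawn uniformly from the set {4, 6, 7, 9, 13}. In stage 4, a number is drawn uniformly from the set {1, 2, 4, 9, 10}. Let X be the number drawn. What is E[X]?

E[X | stage 1] = (3+11)/2 = 7.
E[X | stage 2] = (2+5+12)/3 = 19/3.
E[X | stage 3] = (4+6+7+9+13)/5 = 39/5.
E[X | stage 4] = (1+2+4+9+10)/5 = 26/5.
By the law of total expectation,
E[X] = (6/17)·(7) + (4/17)·(19/3) + (6/17)·(39/5) + (1/17)·(26/5) = 358/51.

358/51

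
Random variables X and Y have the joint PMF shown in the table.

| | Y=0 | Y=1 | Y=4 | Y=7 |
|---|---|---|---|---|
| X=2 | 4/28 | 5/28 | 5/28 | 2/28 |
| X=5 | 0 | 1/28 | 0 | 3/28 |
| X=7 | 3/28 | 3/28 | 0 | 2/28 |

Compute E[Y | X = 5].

P(X = 5) = 1/7.
Σ Y·P over the event = 1·(1/28) + 7·(3/28) = 11/14.
E[Y | X = 5] = (11/14) / (1/7) = 11/2.

11/2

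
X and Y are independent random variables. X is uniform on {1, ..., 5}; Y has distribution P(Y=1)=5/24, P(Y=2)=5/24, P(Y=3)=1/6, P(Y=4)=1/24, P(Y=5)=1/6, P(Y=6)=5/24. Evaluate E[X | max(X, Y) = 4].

P(max(X, Y) = 4) = 3/20.
Summing X·P(x,y) over outcomes with max(X, Y) = 4 gives 11/20.
E[X | max(X, Y) = 4] = (11/20) / (3/20) = 11/3.

11/3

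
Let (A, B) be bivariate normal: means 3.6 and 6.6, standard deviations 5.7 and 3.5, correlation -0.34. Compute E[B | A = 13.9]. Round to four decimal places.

4.4496

For a bivariate normal, E[B | A=x] = μ_B + ρ·(σ_B/σ_A)·(x − μ_A).
E[B | A=13.9] = 6.6 + (-0.34)·(3.5/5.7)·(13.9 − (3.6)) = 6.6 + (-0.208772)·(10.3) = 4.4496.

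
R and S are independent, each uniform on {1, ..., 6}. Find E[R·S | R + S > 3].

P(R + S > 3) = 11/12.
Summing RS·P(x,y) over outcomes with R + S > 3 gives 109/9.
E[R·S | R + S > 3] = (109/9) / (11/12) = 436/33.

436/33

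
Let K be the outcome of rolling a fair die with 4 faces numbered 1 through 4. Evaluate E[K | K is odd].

2

Given K is odd, K is equally likely to be any of {1, 3}.
E[K | K is odd] = (1 + 3) / 2 = 2.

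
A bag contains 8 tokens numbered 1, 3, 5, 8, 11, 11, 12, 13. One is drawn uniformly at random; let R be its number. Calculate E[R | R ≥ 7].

11

P(R ≥ 7) = 5/8.
Σ over the event: 8·1/8 + 11·1/4 + 12·1/8 + 13·1/8 = 55/8.
E[R | R ≥ 7] = (55/8) / (5/8) = 11.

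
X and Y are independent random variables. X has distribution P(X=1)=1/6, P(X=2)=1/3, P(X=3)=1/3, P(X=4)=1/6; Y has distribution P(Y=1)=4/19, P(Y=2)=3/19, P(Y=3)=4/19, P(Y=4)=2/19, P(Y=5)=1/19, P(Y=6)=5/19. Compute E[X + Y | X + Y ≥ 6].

462/61

P(X + Y ≥ 6) = 61/114.
Summing (X+Y)·P(x,y) over outcomes with X + Y ≥ 6 gives 77/19.
E[X + Y | X + Y ≥ 6] = (77/19) / (61/114) = 462/61.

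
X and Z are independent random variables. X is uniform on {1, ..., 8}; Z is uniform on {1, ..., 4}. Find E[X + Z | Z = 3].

15/2

Outcomes with Z = 3: (1,3), (2,3), (3,3), (4,3), (5,3), (6,3), (7,3), (8,3), each with probability 1/32.
E[X + Z | Z = 3] = (4 + 5 + 6 + 7 + 8 + 9 + 10 + 11) / 8 = 15/2.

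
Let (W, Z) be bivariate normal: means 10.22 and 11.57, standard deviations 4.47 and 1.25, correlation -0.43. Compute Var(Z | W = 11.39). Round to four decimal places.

The conditional variance in a bivariate normal is σ_Z²(1 − ρ²), independent of x.
Var(Z | W=11.39) = (1.25)²·(1 − (-0.43)²) = 1.5625·0.8151 = 1.2736.

1.2736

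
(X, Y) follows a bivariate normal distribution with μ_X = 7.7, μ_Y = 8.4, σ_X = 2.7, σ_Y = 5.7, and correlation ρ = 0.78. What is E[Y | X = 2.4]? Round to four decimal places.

The regression of Y on X has slope ρ·σ_Y/σ_X and passes through (μ_X, μ_Y).
E[Y | X=2.4] = 8.4 + (0.78)·(5.7/2.7)·(2.4 − (7.7)) = 8.4 + (1.646667)·(-5.3) = -0.3273.

-0.3273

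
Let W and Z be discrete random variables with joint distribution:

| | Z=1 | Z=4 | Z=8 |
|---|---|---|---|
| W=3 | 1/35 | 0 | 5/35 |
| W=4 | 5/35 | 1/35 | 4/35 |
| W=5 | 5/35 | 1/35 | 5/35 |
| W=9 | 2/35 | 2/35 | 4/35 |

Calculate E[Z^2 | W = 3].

P(W = 3) = 6/35.
Summing Z^2·P(W=x,Z=y) over the conditioning event gives 321/35.
E[Z^2 | W = 3] = (321/35) / (6/35) = 107/2.

107/2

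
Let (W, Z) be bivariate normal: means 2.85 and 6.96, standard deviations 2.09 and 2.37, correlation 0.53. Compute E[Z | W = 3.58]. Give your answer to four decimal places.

7.3987

For a bivariate normal, E[Z | W=x] = μ_Z + ρ·(σ_Z/σ_W)·(x − μ_W).
E[Z | W=3.58] = 6.96 + (0.53)·(2.37/2.09)·(3.58 − (2.85)) = 6.96 + (0.601)·(0.73) = 7.3987.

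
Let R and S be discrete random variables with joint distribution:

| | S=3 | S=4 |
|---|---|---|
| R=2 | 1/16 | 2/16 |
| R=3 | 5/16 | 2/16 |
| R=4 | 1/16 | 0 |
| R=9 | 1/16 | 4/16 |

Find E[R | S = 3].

15/4

P(S = 3) = 1/2.
Σ R·P over the event = 2·(1/16) + 3·(5/16) + 4·(1/16) + 9·(1/16) = 15/8.
E[R | S = 3] = (15/8) / (1/2) = 15/4.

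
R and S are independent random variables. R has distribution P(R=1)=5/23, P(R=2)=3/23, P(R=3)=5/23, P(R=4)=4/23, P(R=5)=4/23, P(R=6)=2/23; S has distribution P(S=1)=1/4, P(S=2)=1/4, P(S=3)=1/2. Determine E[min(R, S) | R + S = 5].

26/15

P(R + S = 5) = 15/92.
Summing min(R,S)·P(x,y) over outcomes with R + S = 5 gives 13/46.
E[min(R, S) | R + S = 5] = (13/46) / (15/92) = 26/15.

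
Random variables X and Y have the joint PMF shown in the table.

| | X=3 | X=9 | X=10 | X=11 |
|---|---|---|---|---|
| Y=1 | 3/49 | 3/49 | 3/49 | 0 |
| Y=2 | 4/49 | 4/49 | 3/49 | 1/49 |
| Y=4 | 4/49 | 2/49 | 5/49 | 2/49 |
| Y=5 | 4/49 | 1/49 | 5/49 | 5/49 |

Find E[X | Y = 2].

89/12

P(Y = 2) = 12/49.
Σ X·P over the event = 3·(4/49) + 9·(4/49) + 10·(3/49) + 11·(1/49) = 89/49.
E[X | Y = 2] = (89/49) / (12/49) = 89/12.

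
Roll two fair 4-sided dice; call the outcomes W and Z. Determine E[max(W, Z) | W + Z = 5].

7/2

Outcomes with W + Z = 5: (1,4), (2,3), (3,2), (4,1), each with probability 1/16.
E[max(W, Z) | W + Z = 5] = (4 + 3 + 3 + 4) / 4 = 7/2.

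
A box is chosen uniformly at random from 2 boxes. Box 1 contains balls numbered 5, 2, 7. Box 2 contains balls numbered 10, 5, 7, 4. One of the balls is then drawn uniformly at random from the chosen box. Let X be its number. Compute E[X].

E[X | box 1] = (5+2+7)/3 = 14/3.
E[X | box 2] = (10+5+7+4)/4 = 13/2.
E[X] = (1/2)·(14/3) + (1/2)·(13/2) = 67/12.

67/12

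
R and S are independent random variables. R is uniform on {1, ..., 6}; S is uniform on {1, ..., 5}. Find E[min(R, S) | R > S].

P(R > S) = 1/2.
Summing min(R,S)·P(x,y) over outcomes with R > S gives 7/6.
E[min(R, S) | R > S] = (7/6) / (1/2) = 7/3.

7/3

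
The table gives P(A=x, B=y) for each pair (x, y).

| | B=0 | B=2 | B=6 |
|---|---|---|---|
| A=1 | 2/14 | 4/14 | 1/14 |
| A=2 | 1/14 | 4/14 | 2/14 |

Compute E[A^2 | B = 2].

P(B = 2) = 4/7.
Σ A^2·P over the event = 1·(4/14) + 4·(4/14) = 10/7.
E[A^2 | B = 2] = (10/7) / (4/7) = 5/2.

5/2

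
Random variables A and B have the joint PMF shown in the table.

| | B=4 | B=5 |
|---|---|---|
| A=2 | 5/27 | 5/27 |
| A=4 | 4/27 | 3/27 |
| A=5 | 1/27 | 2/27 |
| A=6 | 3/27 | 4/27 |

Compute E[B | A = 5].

14/3

P(A = 5) = 1/9.
Σ B·P over the event = 4·(1/27) + 5·(2/27) = 14/27.
E[B | A = 5] = (14/27) / (1/9) = 14/3.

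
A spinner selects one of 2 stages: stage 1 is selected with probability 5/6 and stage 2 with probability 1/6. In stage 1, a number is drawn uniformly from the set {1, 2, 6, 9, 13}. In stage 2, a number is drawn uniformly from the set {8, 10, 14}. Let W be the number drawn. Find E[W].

E[W | stage 1] = (1+2+6+9+13)/5 = 31/5.
E[W | stage 2] = (8+10+14)/3 = 32/3.
E[W] = (5/6)·(31/5) + (1/6)·(32/3) = 125/18.

125/18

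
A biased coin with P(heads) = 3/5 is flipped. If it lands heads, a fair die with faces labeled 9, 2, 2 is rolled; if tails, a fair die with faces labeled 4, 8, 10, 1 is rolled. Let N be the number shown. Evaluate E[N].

49/10

E[N | heads] = (9+2+2)/3 = 13/3.
E[N | tails] = (4+8+10+1)/4 = 23/4.
By the law of total expectation,
E[N] = (3/5)·(13/3) + (2/5)·(23/4) = 49/10.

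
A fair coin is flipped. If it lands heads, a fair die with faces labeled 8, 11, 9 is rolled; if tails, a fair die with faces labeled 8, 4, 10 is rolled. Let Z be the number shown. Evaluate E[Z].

E[Z | heads] = (8+11+9)/3 = 28/3.
E[Z | tails] = (8+4+10)/3 = 22/3.
By the law of total expectation,
E[Z] = (1/2)·(28/3) + (1/2)·(22/3) = 25/3.

25/3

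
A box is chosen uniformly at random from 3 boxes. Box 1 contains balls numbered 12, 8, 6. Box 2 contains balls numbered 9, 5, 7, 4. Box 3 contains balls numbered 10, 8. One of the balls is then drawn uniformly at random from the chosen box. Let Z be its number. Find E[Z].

287/36

E[Z | box 1] = (12+8+6)/3 = 26/3.
E[Z | box 2] = (9+5+7+4)/4 = 25/4.
E[Z | box 3] = (10+8)/2 = 9.
E[Z] = (1/3)·(26/3) + (1/3)·(25/4) + (1/3)·(9) = 287/36.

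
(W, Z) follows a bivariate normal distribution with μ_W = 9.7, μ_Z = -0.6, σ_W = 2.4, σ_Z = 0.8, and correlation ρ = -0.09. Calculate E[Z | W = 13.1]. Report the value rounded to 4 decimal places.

-0.7020

E[Z | W=x] = μ_Z + ρ(σ_Z/σ_W)(x − μ_W) for jointly normal variables.
E[Z | W=13.1] = -0.6 + (-0.09)·(0.8/2.4)·(13.1 − (9.7)) = -0.6 + (-0.03)·(3.4) = -0.7020.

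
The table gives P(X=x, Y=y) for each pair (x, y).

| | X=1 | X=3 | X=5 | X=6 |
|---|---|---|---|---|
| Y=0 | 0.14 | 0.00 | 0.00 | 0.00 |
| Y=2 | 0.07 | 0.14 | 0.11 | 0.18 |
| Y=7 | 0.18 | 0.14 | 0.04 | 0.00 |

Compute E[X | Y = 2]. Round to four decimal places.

4.2400

P(Y = 2) = 0.50.
Summing X·P(X=x,Y=y) over the conditioning event gives 2.12.
E[X | Y = 2] = (2.12) / (0.50) = 4.2400.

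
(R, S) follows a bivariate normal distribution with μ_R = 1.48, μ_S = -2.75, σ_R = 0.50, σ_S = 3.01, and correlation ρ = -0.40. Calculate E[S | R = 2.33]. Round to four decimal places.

-4.7968

The regression of S on R has slope ρ·σ_S/σ_R and passes through (μ_R, μ_S).
E[S | R=2.33] = -2.75 + (-0.40)·(3.01/0.50)·(2.33 − (1.48)) = -2.75 + (-2.408)·(0.85) = -4.7968.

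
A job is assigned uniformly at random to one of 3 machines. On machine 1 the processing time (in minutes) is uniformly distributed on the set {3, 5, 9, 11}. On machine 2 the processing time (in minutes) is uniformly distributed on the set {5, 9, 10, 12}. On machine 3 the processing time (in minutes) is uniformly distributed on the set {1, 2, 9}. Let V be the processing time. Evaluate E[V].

E[V | machine 1] = (3+5+9+11)/4 = 7.
E[V | machine 2] = (5+9+10+12)/4 = 9.
E[V | machine 3] = (1+2+9)/3 = 4.
By the law of total expectation,
E[V] = (1/3)·(7) + (1/3)·(9) + (1/3)·(4) = 20/3.

20/3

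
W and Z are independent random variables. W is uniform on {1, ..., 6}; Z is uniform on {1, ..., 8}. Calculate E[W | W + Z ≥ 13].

17/3

Outcomes with W + Z ≥ 13: (5,8), (6,7), (6,8), each with probability 1/48.
E[W | W + Z ≥ 13] = (5 + 6 + 6) / 3 = 17/3.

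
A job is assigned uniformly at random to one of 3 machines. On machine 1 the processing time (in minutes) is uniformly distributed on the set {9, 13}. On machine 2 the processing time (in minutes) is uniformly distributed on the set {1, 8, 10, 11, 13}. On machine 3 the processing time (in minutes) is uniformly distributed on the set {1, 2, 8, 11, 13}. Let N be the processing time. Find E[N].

133/15

E[N | machine 1] = (9+13)/2 = 11.
E[N | machine 2] = (1+8+10+11+13)/5 = 43/5.
E[N | machine 3] = (1+2+8+11+13)/5 = 7.
By the law of total expectation,
E[N] = (1/3)·(11) + (1/3)·(43/5) + (1/3)·(7) = 133/15.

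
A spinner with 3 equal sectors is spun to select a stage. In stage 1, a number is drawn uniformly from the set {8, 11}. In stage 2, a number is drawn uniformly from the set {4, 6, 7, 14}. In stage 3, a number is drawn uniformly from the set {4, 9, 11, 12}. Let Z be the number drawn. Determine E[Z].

E[Z | stage 1] = (8+11)/2 = 19/2.
E[Z | stage 2] = (4+6+7+14)/4 = 31/4.
E[Z | stage 3] = (4+9+11+12)/4 = 9.
By the law of total expectation,
E[Z] = (1/3)·(19/2) + (1/3)·(31/4) + (1/3)·(9) = 35/4.

35/4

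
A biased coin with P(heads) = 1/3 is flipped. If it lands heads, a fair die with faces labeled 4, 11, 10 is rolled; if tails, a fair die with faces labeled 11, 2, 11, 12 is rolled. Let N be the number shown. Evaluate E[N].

E[N | heads] = (4+11+10)/3 = 25/3.
E[N | tails] = (11+2+11+12)/4 = 9.
By the law of total expectation,
E[N] = (1/3)·(25/3) + (2/3)·(9) = 79/9.

79/9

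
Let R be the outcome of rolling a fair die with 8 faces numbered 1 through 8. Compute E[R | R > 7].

Given R > 7, R is equally likely to be any of {8}.
E[R | R > 7] = (8) / 1 = 8.

8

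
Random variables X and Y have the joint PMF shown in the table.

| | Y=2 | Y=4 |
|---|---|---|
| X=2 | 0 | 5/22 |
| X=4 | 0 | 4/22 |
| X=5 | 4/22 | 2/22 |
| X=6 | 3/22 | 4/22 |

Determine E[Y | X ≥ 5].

38/13

P(X ≥ 5) = 13/22.
Σ Y·P over the event = 2·(4/22) + 4·(2/22) + 2·(3/22) + 4·(4/22) = 19/11.
E[Y | X ≥ 5] = (19/11) / (13/22) = 38/13.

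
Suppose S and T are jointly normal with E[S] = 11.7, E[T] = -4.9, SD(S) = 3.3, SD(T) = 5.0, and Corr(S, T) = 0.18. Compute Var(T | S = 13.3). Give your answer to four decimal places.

Var(T | S=x) = (1 − ρ²)·σ_T².
Var(T | S=13.3) = (5.0)²·(1 − (0.18)²) = 25·0.9676 = 24.1900.

24.1900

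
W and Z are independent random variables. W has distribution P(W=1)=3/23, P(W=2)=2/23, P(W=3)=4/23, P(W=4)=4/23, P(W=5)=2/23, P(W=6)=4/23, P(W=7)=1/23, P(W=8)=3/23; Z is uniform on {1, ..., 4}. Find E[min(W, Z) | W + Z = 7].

16/7

P(W + Z = 7) = 7/46.
Summing min(W,Z)·P(x,y) over outcomes with W + Z = 7 gives 8/23.
E[min(W, Z) | W + Z = 7] = (8/23) / (7/46) = 16/7.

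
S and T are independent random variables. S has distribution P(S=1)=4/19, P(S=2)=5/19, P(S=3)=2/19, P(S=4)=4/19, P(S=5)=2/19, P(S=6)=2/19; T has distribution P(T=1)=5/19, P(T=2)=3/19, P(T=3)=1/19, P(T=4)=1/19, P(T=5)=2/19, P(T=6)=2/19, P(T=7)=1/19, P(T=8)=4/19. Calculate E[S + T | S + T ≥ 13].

121/9

P(S + T ≥ 13) = 18/361.
Summing (S+T)·P(x,y) over outcomes with S + T ≥ 13 gives 242/361.
E[S + T | S + T ≥ 13] = (242/361) / (18/361) = 121/9.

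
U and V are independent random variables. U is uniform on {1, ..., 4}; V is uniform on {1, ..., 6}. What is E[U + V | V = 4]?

13/2

Outcomes with V = 4: (1,4), (2,4), (3,4), (4,4), each with probability 1/24.
E[U + V | V = 4] = (5 + 6 + 7 + 8) / 4 = 13/2.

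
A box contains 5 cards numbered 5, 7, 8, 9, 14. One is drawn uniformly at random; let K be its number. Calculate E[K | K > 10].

P(K > 10) = 1/5.
Σ over the event: 14·1/5 = 14/5.
E[K | K > 10] = (14/5) / (1/5) = 14.

14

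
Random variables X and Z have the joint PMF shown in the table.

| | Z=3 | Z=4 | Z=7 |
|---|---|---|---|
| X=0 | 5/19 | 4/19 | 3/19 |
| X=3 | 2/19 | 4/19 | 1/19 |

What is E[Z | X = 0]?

13/3

P(X = 0) = 12/19.
Σ Z·P over the event = 3·(5/19) + 4·(4/19) + 7·(3/19) = 52/19.
E[Z | X = 0] = (52/19) / (12/19) = 13/3.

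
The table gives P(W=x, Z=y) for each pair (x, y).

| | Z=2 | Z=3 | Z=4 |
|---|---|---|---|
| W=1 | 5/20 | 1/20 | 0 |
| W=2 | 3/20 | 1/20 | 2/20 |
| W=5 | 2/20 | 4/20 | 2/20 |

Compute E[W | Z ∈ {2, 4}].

P(Z ∈ {2, 4}) = 7/10.
Σ W·P over the event = 1·(5/20) + 2·(3/20) + 2·(2/20) + 5·(2/20) + 5·(2/20) = 7/4.
E[W | Z ∈ {2, 4}] = (7/4) / (7/10) = 5/2.

5/2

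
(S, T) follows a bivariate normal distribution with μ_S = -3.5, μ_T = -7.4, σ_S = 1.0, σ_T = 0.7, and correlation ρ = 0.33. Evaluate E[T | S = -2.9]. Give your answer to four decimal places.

-7.2614

The regression of T on S has slope ρ·σ_T/σ_S and passes through (μ_S, μ_T).
E[T | S=-2.9] = -7.4 + (0.33)·(0.7/1.0)·(-2.9 − (-3.5)) = -7.4 + (0.231)·(0.6) = -7.2614.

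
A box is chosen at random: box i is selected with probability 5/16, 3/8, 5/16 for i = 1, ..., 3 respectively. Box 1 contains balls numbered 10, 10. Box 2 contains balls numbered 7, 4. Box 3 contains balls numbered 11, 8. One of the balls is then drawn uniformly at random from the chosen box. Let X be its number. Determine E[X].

261/32

E[X | box 1] = (10+10)/2 = 10.
E[X | box 2] = (7+4)/2 = 11/2.
E[X | box 3] = (11+8)/2 = 19/2.
E[X] = (5/16)·(10) + (3/8)·(11/2) + (5/16)·(19/2) = 261/32.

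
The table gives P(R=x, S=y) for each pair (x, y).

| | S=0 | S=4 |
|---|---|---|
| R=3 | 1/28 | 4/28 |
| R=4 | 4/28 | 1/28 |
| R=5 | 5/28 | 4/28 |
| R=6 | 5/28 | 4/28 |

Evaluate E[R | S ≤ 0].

P(S ≤ 0) = 15/28.
Σ R·P over the event = 3·(1/28) + 4·(4/28) + 5·(5/28) + 6·(5/28) = 37/14.
E[R | S ≤ 0] = (37/14) / (15/28) = 74/15.

74/15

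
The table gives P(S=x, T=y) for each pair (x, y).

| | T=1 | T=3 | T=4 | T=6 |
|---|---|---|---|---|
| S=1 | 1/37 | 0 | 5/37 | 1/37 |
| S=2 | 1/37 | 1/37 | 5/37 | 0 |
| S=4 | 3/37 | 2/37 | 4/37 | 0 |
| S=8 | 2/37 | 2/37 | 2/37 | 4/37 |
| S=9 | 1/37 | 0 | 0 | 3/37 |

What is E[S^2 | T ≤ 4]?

643/29

P(T ≤ 4) = 29/37.
Summing S^2·P(S=x,T=y) over the conditioning event gives 643/37.
E[S^2 | T ≤ 4] = (643/37) / (29/37) = 643/29.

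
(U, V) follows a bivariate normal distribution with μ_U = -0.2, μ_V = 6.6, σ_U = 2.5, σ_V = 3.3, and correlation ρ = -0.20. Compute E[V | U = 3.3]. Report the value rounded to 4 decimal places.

5.6760

E[V | U=x] = μ_V + ρ(σ_V/σ_U)(x − μ_U) for jointly normal variables.
E[V | U=3.3] = 6.6 + (-0.20)·(3.3/2.5)·(3.3 − (-0.2)) = 6.6 + (-0.264)·(3.5) = 5.6760.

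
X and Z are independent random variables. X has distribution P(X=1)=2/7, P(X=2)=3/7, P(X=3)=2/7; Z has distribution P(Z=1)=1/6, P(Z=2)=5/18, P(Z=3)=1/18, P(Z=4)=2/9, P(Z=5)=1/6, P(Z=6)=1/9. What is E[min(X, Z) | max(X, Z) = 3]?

P(max(X, Z) = 3) = 23/126.
Summing min(X,Z)·P(x,y) over outcomes with max(X, Z) = 3 gives 20/63.
E[min(X, Z) | max(X, Z) = 3] = (20/63) / (23/126) = 40/23.

40/23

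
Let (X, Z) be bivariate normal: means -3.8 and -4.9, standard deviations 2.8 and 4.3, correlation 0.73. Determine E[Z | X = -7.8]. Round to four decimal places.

For a bivariate normal, E[Z | X=x] = μ_Z + ρ·(σ_Z/σ_X)·(x − μ_X).
E[Z | X=-7.8] = -4.9 + (0.73)·(4.3/2.8)·(-7.8 − (-3.8)) = -4.9 + (1.12107)·(-4) = -9.3843.

-9.3843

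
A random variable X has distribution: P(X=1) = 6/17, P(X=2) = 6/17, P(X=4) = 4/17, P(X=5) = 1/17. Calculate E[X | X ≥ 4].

P(X ≥ 4) = 5/17.
Σ over the event: 4·4/17 + 5·1/17 = 21/17.
E[X | X ≥ 4] = (21/17) / (5/17) = 21/5.

21/5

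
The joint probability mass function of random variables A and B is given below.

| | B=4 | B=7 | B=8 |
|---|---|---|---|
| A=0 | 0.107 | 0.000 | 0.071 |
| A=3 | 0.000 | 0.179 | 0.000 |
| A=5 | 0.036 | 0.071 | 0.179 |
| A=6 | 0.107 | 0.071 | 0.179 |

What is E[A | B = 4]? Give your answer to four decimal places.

P(B = 4) = 0.250.
Summing A·P(A=x,B=y) over the conditioning event gives 0.822.
E[A | B = 4] = (0.822) / (0.250) = 3.2880.

3.2880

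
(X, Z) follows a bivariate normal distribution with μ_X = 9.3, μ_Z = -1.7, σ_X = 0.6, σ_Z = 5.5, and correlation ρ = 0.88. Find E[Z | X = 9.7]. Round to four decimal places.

E[Z | X=x] = μ_Z + ρ(σ_Z/σ_X)(x − μ_X) for jointly normal variables.
E[Z | X=9.7] = -1.7 + (0.88)·(5.5/0.6)·(9.7 − (9.3)) = -1.7 + (8.0667)·(0.4) = 1.5267.

1.5267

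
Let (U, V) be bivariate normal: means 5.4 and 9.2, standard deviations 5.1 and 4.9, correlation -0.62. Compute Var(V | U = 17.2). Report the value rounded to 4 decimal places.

For a bivariate normal, Var(V | U=x) = σ_V²(1 − ρ²).
Var(V | U=17.2) = (4.9)²·(1 − (-0.62)²) = 24.01·0.6156 = 14.7806.

14.7806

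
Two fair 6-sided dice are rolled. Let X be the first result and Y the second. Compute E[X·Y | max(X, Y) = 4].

64/7

P(max(X, Y) = 4) = 7/36.
Summing XY·P(x,y) over outcomes with max(X, Y) = 4 gives 16/9.
E[X·Y | max(X, Y) = 4] = (16/9) / (7/36) = 64/7.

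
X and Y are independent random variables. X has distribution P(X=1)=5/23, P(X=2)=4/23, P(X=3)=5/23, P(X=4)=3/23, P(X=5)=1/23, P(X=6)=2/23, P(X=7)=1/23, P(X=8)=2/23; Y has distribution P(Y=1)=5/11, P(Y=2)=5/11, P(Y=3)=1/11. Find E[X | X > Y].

P(X > Y) = 169/253.
Summing X·P(x,y) over outcomes with X > Y gives 762/253.
E[X | X > Y] = (762/253) / (169/253) = 762/169.

762/169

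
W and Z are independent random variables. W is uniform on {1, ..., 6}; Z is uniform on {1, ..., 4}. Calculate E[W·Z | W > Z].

P(W > Z) = 7/12.
Summing WZ·P(x,y) over outcomes with W > Z gives 145/24.
E[W·Z | W > Z] = (145/24) / (7/12) = 145/14.

145/14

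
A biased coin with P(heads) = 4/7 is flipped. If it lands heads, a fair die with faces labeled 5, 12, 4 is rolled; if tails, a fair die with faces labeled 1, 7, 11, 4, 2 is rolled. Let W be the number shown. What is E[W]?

E[W | heads] = (5+12+4)/3 = 7.
E[W | tails] = (1+7+11+4+2)/5 = 5.
By the law of total expectation,
E[W] = (4/7)·(7) + (3/7)·(5) = 43/7.

43/7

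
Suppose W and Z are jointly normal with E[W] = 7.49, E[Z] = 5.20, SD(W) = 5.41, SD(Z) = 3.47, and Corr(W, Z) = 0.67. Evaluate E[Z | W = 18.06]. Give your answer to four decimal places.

E[Z | W=x] = μ_Z + ρ(σ_Z/σ_W)(x − μ_W) for jointly normal variables.
E[Z | W=18.06] = 5.20 + (0.67)·(3.47/5.41)·(18.06 − (7.49)) = 5.20 + (0.42974)·(10.57) = 9.7424.

9.7424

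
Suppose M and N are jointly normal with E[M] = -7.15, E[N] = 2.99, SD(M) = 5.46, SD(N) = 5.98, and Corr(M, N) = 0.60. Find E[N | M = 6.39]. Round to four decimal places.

11.8877

For a bivariate normal, E[N | M=x] = μ_N + ρ·(σ_N/σ_M)·(x − μ_M).
E[N | M=6.39] = 2.99 + (0.60)·(5.98/5.46)·(6.39 − (-7.15)) = 2.99 + (0.65714)·(13.54) = 11.8877.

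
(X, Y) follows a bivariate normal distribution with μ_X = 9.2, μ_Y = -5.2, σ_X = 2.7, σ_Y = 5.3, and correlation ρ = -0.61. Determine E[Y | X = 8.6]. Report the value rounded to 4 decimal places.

-4.4816

E[Y | X=x] = μ_Y + ρ(σ_Y/σ_X)(x − μ_X) for jointly normal variables.
E[Y | X=8.6] = -5.2 + (-0.61)·(5.3/2.7)·(8.6 − (9.2)) = -5.2 + (-1.1974)·(-0.6) = -4.4816.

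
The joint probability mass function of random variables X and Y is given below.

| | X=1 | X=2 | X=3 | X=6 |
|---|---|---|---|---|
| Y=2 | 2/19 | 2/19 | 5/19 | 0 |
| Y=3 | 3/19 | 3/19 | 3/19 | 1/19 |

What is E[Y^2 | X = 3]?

P(X = 3) = 8/19.
Summing Y^2·P(X=x,Y=y) over the conditioning event gives 47/19.
E[Y^2 | X = 3] = (47/19) / (8/19) = 47/8.

47/8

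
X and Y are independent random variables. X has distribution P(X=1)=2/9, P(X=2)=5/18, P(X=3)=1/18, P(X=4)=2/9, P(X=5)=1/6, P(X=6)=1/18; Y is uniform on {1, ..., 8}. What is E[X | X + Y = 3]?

P(X + Y = 3) = 1/16.
Summing X·P(x,y) over outcomes with X + Y = 3 gives 7/72.
E[X | X + Y = 3] = (7/72) / (1/16) = 14/9.

14/9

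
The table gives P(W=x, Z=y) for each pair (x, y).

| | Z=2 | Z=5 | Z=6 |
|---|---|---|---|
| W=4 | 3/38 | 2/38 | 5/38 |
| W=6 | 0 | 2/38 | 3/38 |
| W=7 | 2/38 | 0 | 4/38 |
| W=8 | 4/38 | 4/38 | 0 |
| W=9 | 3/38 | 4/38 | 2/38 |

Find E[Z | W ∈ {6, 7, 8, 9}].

P(W ∈ {6, 7, 8, 9}) = 14/19.
Summing Z·P(W=x,Z=y) over the conditioning event gives 61/19.
E[Z | W ∈ {6, 7, 8, 9}] = (61/19) / (14/19) = 61/14.

61/14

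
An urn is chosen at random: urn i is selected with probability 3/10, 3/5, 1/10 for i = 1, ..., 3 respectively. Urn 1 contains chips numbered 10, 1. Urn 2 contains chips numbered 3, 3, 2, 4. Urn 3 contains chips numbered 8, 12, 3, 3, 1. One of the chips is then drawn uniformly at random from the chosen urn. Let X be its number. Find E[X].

E[X | urn 1] = (10+1)/2 = 11/2.
E[X | urn 2] = (3+3+2+4)/4 = 3.
E[X | urn 3] = (8+12+3+3+1)/5 = 27/5.
By the law of total expectation,
E[X] = (3/10)·(11/2) + (3/5)·(3) + (1/10)·(27/5) = 399/100.

399/100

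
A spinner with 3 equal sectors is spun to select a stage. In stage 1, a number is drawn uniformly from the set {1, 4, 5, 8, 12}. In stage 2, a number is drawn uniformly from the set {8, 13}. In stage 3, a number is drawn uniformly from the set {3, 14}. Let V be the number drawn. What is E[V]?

25/3

E[V | stage 1] = (1+4+5+8+12)/5 = 6.
E[V | stage 2] = (8+13)/2 = 21/2.
E[V | stage 3] = (3+14)/2 = 17/2.
By the law of total expectation,
E[V] = (1/3)·(6) + (1/3)·(21/2) + (1/3)·(17/2) = 25/3.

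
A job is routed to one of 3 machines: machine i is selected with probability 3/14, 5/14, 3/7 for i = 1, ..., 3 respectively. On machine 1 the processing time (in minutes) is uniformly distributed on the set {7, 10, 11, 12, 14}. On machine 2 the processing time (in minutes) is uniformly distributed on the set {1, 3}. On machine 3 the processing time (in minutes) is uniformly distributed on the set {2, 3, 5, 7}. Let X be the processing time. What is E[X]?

E[X | machine 1] = (7+10+11+12+14)/5 = 54/5.
E[X | machine 2] = (1+3)/2 = 2.
E[X | machine 3] = (2+3+5+7)/4 = 17/4.
E[X] = (3/14)·(54/5) + (5/14)·(2) + (3/7)·(17/4) = 97/20.

97/20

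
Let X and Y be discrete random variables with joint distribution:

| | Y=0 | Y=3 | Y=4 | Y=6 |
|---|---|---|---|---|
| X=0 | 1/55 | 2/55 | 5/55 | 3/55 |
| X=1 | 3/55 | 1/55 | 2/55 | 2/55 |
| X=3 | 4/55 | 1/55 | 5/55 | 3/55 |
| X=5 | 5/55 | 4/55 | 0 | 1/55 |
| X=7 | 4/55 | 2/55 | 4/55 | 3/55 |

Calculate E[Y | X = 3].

41/13

P(X = 3) = 13/55.
Σ Y·P over the event = 0·(4/55) + 3·(1/55) + 4·(5/55) + 6·(3/55) = 41/55.
E[Y | X = 3] = (41/55) / (13/55) = 41/13.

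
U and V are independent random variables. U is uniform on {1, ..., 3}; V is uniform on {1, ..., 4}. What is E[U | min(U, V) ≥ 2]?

P(min(U, V) ≥ 2) = 1/2.
Summing U·P(x,y) over outcomes with min(U, V) ≥ 2 gives 5/4.
E[U | min(U, V) ≥ 2] = (5/4) / (1/2) = 5/2.

5/2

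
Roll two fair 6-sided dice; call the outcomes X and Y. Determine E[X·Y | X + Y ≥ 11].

Outcomes with X + Y ≥ 11: (5,6), (6,5), (6,6), each with probability 1/36.
E[X·Y | X + Y ≥ 11] = (30 + 30 + 36) / 3 = 32.

32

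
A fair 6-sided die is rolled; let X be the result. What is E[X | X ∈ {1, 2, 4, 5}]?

3

P(X ∈ {1, 2, 4, 5}) = 2/3.
Σ over the event: 1·1/6 + 2·1/6 + 4·1/6 + 5·1/6 = 2.
E[X | X ∈ {1, 2, 4, 5}] = (2) / (2/3) = 3.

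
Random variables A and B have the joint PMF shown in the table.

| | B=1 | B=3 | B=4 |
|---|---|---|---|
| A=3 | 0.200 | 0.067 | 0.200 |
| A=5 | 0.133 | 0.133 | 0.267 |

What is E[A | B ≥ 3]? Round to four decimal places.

P(B ≥ 3) = 0.667.
Σ A·P over the event = 3·(0.067) + 3·(0.200) + 5·(0.133) + 5·(0.267) = 2.801.
E[A | B ≥ 3] = (2.801) / (0.667) = 4.1994.

4.1994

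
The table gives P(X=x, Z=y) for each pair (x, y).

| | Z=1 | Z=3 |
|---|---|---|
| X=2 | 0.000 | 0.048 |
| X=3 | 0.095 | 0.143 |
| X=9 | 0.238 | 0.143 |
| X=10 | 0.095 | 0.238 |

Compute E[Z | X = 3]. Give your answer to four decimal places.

2.2017

P(X = 3) = 0.238.
Σ Z·P over the event = 1·(0.095) + 3·(0.143) = 0.524.
E[Z | X = 3] = (0.524) / (0.238) = 2.2017.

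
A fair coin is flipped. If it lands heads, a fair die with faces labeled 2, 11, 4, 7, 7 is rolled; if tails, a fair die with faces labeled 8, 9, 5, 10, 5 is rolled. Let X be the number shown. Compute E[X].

34/5

E[X | heads] = (2+11+4+7+7)/5 = 31/5.
E[X | tails] = (8+9+5+10+5)/5 = 37/5.
E[X] = (1/2)·(31/5) + (1/2)·(37/5) = 34/5.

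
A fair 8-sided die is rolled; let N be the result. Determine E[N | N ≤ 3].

Given N ≤ 3, N is equally likely to be any of {1, 2, 3}.
E[N | N ≤ 3] = (1 + 2 + 3) / 3 = 2.

2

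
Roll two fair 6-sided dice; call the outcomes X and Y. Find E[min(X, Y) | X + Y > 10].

16/3

Outcomes with X + Y > 10: (5,6), (6,5), (6,6), each with probability 1/36.
E[min(X, Y) | X + Y > 10] = (5 + 5 + 6) / 3 = 16/3.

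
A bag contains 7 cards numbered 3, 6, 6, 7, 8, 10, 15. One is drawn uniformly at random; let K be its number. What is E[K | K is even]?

15/2

P(K is even) = 4/7.
Σ over the event: 6·2/7 + 8·1/7 + 10·1/7 = 30/7.
E[K | K is even] = (30/7) / (4/7) = 15/2.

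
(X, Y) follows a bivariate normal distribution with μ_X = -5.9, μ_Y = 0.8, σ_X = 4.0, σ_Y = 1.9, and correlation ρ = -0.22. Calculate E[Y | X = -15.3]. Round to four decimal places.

1.7823

E[Y | X=x] = μ_Y + ρ(σ_Y/σ_X)(x − μ_X) for jointly normal variables.
E[Y | X=-15.3] = 0.8 + (-0.22)·(1.9/4.0)·(-15.3 − (-5.9)) = 0.8 + (-0.1045)·(-9.4) = 1.7823.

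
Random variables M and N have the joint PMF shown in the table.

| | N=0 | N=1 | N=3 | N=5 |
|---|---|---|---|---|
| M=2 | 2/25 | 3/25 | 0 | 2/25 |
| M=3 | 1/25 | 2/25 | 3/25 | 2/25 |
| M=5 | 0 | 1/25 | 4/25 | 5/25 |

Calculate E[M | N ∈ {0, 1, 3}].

P(N ∈ {0, 1, 3}) = 16/25.
Σ M·P over the event = 2·(2/25) + 2·(3/25) + 3·(1/25) + 3·(2/25) + 3·(3/25) + 5·(1/25) + 5·(4/25) = 53/25.
E[M | N ∈ {0, 1, 3}] = (53/25) / (16/25) = 53/16.

53/16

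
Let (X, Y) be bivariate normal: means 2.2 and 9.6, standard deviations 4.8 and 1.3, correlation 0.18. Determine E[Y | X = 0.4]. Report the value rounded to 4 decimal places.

For a bivariate normal, E[Y | X=x] = μ_Y + ρ·(σ_Y/σ_X)·(x − μ_X).
E[Y | X=0.4] = 9.6 + (0.18)·(1.3/4.8)·(0.4 − (2.2)) = 9.6 + (0.04875)·(-1.8) = 9.5123.

9.5123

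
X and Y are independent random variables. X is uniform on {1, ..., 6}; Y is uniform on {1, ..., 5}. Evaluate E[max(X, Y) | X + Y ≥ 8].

53/10

P(X + Y ≥ 8) = 1/3.
Summing max(X,Y)·P(x,y) over outcomes with X + Y ≥ 8 gives 53/30.
E[max(X, Y) | X + Y ≥ 8] = (53/30) / (1/3) = 53/10.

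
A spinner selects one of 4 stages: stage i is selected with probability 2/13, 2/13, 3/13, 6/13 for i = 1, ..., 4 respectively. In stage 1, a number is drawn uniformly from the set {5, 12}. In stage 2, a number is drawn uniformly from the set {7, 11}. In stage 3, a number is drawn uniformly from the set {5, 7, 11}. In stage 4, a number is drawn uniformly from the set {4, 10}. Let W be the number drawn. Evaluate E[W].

100/13

E[W | stage 1] = (5+12)/2 = 17/2.
E[W | stage 2] = (7+11)/2 = 9.
E[W | stage 3] = (5+7+11)/3 = 23/3.
E[W | stage 4] = (4+10)/2 = 7.
E[W] = (2/13)·(17/2) + (2/13)·(9) + (3/13)·(23/3) + (6/13)·(7) = 100/13.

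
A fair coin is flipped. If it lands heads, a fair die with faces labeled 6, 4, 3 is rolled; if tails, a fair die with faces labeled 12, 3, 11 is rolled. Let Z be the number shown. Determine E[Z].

E[Z | heads] = (6+4+3)/3 = 13/3.
E[Z | tails] = (12+3+11)/3 = 26/3.
E[Z] = (1/2)·(13/3) + (1/2)·(26/3) = 13/2.

13/2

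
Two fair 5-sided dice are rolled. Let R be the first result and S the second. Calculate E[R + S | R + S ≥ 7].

Outcomes with R + S ≥ 7: (2,5), (3,4), (3,5), (4,3), (4,4), (4,5), (5,2), (5,3), (5,4), (5,5), each with probability 1/25.
E[R + S | R + S ≥ 7] = (7 + 7 + 8 + 7 + 8 + 9 + 7 + 8 + 9 + 10) / 10 = 8.

8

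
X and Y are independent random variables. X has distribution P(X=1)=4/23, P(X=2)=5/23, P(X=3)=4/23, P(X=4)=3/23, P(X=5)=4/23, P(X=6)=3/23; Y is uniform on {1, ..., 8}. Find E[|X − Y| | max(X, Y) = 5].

P(max(X, Y) = 5) = 9/46.
Summing |X−Y|·P(x,y) over outcomes with max(X, Y) = 5 gives 41/92.
E[|X − Y| | max(X, Y) = 5] = (41/92) / (9/46) = 41/18.

41/18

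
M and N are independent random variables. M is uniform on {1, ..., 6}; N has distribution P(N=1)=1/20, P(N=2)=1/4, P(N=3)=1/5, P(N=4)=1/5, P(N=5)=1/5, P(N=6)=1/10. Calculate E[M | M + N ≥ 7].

P(M + N ≥ 7) = 71/120.
Summing M·P(x,y) over outcomes with M + N ≥ 7 gives 21/8.
E[M | M + N ≥ 7] = (21/8) / (71/120) = 315/71.

315/71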